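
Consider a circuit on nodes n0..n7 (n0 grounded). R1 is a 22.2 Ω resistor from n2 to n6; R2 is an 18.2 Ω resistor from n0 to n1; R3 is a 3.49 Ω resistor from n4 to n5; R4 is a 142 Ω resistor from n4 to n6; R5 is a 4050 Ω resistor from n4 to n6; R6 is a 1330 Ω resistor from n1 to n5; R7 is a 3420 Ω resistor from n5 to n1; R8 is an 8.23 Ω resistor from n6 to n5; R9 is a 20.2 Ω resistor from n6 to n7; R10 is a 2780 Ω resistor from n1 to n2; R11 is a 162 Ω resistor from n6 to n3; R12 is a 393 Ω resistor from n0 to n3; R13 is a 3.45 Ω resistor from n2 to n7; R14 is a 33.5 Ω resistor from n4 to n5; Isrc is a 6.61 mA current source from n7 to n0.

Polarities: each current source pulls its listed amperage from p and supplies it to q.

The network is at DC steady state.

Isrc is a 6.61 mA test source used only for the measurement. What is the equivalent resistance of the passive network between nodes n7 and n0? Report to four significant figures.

R_eq = 325.4 Ω

Element admittances at DC:
  Y(R1) = 0.04505 S between n2,n6
  Y(R2) = 0.05495 S between n0,n1
  Y(R3) = 0.2865 S between n4,n5
  Y(R4) = 0.007042 S between n4,n6
  Y(R5) = 0.0002469 S between n4,n6
  Y(R6) = 0.0007519 S between n1,n5
  Y(R7) = 0.0002924 S between n5,n1
  Y(R8) = 0.1215 S between n6,n5
  Y(R9) = 0.04950 S between n6,n7
  Y(R10) = 0.0003597 S between n1,n2
  Y(R11) = 0.006173 S between n6,n3
  Y(R12) = 0.002545 S between n0,n3
  Y(R13) = 0.2899 S between n2,n7
  Y(R14) = 0.02985 S between n4,n5
  Isrc: injects 0.00661 A into n0 (from n7)
Assemble and solve the 7×7 MNA system:
  V(n1)=-0.05197  V(n2)=-2.140  V(n3)=-1.475  V(n4)=-2.068  V(n5)=-2.067  V(n6)=-2.084  V(n7)=-2.151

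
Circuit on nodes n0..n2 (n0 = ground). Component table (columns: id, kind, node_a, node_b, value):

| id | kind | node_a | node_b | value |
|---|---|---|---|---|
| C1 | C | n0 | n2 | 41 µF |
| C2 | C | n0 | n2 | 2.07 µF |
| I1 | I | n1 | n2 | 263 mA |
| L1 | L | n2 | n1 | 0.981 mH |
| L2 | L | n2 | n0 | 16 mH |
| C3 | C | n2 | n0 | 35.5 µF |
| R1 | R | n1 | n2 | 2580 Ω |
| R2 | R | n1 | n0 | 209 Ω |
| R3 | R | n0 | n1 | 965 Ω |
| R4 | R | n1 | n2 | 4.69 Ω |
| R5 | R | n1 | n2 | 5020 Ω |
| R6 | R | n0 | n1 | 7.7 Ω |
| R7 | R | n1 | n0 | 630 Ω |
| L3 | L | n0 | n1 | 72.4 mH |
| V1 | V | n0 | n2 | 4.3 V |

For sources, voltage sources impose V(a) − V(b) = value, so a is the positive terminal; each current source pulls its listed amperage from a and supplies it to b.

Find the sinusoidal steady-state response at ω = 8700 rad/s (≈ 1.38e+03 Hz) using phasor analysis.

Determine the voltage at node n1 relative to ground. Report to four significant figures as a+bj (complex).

Element admittances at ω=8700 rad/s:
  Y(C1) = 0.000+0.3567j S between n0,n2
  Y(C2) = 0.000+0.01801j S between n0,n2
  I1: injects 0.263 A into n2 (from n1)
  Y(L1) = 0.000-0.1172j S between n2,n1
  Y(L2) = 0.000-0.007184j S between n2,n0
  Y(C3) = 0.000+0.3089j S between n2,n0
  Y(R1) = 0.0003876+0.000j S between n1,n2
  Y(R2) = 0.004785+0.000j S between n1,n0
  Y(R3) = 0.001036+0.000j S between n0,n1
  Y(R4) = 0.2132+0.000j S between n1,n2
  Y(R5) = 0.0001992+0.000j S between n1,n2
  Y(R6) = 0.1299+0.000j S between n0,n1
  Y(R7) = 0.001587+0.000j S between n1,n0
  Y(L3) = 0.000-0.001588j S between n0,n1
  V1: constraint V(n0)−V(n2) = 4.3
Assemble and solve the 3×3 MNA system:
  V(n1)=-3.458+0.2655j  V(n2)=-4.300+0.000j
  i(V1)=-0.4742-2.866j

-3.458+0.2655j V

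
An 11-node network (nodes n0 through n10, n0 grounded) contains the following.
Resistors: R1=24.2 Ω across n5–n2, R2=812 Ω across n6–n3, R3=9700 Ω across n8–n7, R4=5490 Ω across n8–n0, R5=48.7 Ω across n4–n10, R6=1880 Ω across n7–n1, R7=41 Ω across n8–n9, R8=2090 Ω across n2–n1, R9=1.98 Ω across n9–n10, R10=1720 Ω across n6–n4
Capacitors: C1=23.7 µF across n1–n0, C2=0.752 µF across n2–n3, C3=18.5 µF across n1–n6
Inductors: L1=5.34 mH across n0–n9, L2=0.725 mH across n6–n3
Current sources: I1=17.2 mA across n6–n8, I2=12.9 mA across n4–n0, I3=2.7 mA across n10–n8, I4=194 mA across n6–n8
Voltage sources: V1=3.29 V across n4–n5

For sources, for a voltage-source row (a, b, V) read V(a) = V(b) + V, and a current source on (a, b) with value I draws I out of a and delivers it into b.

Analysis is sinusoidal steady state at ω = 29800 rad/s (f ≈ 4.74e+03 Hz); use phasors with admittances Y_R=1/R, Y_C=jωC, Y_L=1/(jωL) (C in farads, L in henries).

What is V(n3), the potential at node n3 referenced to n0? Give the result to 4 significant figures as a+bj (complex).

-2.083+3.468j V

Apply KCL at each of the 10 non-ground nodes and solve the resulting linear system.
Node n1: branches {C1, R6, R8, C3} → V_1 = 0.1650+0.07426j
Node n2: branches {R1, R8, C2} → V_2 = 3.182-3.195j
Node n3: branches {R2, L2, C2} → V_3 = -2.083+3.468j
Node n4: branches {R5, I2, R10, V1} → V_4 = 10.12-0.3778j
Node n5: branches {R1, V1} → V_5 = 6.830-0.3778j
Node n6: branches {R2, I1, R10, L2, C3, I4} → V_6 = 0.3785+0.1763j
Node n7: branches {R3, R6} → V_7 = 4.551+0.9464j
Node n8: branches {R3, R4, I1, R7, I3, I4} → V_8 = 27.18+5.446j
Node n9: branches {L1, R7, R9} → V_9 = 18.71+5.506j
Node n10: branches {R5, R9, I3} → V_10 = 18.37+5.276j
Source currents: i(V1)=0.1508+0.1164j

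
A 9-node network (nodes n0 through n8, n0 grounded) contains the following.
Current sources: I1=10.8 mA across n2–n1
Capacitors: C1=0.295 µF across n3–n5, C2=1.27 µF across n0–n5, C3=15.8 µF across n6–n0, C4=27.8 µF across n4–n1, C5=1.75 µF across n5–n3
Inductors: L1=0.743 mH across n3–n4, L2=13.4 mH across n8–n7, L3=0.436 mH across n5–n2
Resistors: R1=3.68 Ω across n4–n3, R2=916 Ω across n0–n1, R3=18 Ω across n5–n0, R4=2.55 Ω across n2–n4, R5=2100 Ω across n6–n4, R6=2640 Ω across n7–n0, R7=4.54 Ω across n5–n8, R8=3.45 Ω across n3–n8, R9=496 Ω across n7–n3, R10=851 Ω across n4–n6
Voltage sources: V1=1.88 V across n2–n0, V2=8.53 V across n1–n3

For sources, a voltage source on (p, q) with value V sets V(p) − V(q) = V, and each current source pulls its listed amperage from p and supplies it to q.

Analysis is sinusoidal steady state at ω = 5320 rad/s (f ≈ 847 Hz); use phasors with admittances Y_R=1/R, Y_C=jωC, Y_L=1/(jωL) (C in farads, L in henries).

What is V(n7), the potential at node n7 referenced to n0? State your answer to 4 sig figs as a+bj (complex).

2.757-1.571j V

MNA unknowns: 8 node voltages V₁..V_8 plus 2 source currents (V1, V2)
I1: z[2]−=0.0108, z[1]+=0.0108
C1: Y=0.000+0.001569j on G[3,5]
L1: Y=0.000-0.2530j on G[3,4]
R1: Y=0.2717+0.000j on G[4,3]
R2: Y=0.001092+0.000j on G[0,1]
R3: Y=0.05556+0.000j on G[5,0]
R4: Y=0.3922+0.000j on G[2,4]
L2: Y=0.000-0.01403j on G[8,7]
R5: Y=0.0004762+0.000j on G[6,4]
L3: Y=0.000-0.4311j on G[5,2]
R6: Y=0.0003788+0.000j on G[7,0]
R7: Y=0.2203+0.000j on G[5,8]
R8: Y=0.2899+0.000j on G[3,8]
C2: Y=0.000+0.006756j on G[0,5]
C3: Y=0.000+0.08406j on G[6,0]
R9: Y=0.002016+0.000j on G[7,3]
C4: Y=0.000+0.1479j on G[4,1]
C5: Y=0.000+0.009310j on G[5,3]
R10: Y=0.001175+0.000j on G[4,6]
V1: row V2−V0=1.88, i_V1 at 2,0
V2: row V1−V3=8.53, i_V2 at 1,3
solve → V1=11.30-2.473j, V2=1.880+0.000j, V3=2.768-2.473j, V4=1.733+0.7224j, V5=2.545-0.2105j, V6=0.01485-0.03376j, V7=2.757-1.571j, V8=2.670-1.498j
aux → i_V1=-0.1590-0.003456j, i_V2=-0.4741-1.412j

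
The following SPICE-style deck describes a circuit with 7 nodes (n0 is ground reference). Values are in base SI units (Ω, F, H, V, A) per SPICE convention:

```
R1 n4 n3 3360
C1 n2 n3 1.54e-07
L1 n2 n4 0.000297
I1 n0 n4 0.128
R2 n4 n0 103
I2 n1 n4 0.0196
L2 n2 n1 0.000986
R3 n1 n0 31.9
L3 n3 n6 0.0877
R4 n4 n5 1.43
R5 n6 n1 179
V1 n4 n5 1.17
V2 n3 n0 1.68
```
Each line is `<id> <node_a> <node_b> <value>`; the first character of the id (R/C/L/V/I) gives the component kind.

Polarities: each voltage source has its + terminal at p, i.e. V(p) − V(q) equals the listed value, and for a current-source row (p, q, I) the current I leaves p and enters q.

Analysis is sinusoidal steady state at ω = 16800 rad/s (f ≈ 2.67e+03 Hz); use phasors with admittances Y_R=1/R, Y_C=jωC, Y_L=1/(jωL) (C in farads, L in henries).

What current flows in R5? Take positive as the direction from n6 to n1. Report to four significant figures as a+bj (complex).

0.0003458+0.0009927j A

Element admittances at ω=16800 rad/s:
  Y(R1) = 0.0002976+0.000j S between n4,n3
  Y(C1) = 0.000+0.002587j S between n2,n3
  Y(L1) = 0.000-0.2004j S between n2,n4
  I1: injects 0.128 A into n4 (from n0)
  Y(R2) = 0.009709+0.000j S between n4,n0
  I2: injects 0.0196 A into n4 (from n1)
  Y(L2) = 0.000-0.06037j S between n2,n1
  Y(R3) = 0.03135+0.000j S between n1,n0
  Y(L3) = 0.000-0.0006787j S between n3,n6
  Y(R4) = 0.6993+0.000j S between n4,n5
  Y(R5) = 0.005587+0.000j S between n6,n1
  V1: constraint V(n4)−V(n5) = 1.17
  V2: constraint V(n3)−V(n0) = 1.68
Assemble and solve the 8×8 MNA system:
  V(n1)=3.081-0.6872j  V(n2)=3.454+1.231j  V(n3)=1.680+0.000j  V(n4)=3.544+1.793j  V(n5)=2.374+1.793j  V(n6)=3.143-0.5095j
  i(V1)=-0.8182+0.000j  i(V2)=-0.002977+0.004131j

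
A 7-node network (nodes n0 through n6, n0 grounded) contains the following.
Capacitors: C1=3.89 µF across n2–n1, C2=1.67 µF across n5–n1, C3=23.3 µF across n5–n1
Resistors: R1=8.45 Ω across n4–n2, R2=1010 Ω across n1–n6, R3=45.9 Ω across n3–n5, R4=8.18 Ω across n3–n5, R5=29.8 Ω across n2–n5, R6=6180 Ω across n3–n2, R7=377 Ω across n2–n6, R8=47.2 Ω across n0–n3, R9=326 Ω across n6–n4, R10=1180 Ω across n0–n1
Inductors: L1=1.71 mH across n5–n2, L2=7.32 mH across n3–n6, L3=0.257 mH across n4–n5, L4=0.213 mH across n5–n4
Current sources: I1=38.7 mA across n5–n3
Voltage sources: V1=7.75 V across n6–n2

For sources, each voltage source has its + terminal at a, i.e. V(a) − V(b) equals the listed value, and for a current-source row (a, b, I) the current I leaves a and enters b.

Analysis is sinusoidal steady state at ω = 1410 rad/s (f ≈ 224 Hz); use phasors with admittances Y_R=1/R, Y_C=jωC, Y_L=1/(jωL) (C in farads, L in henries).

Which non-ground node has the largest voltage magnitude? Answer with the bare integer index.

Element admittances at ω=1410 rad/s:
  Y(C1) = 0.000+0.005485j S between n2,n1
  Y(R1) = 0.1183+0.000j S between n4,n2
  Y(R2) = 0.0009901+0.000j S between n1,n6
  Y(L1) = 0.000-0.4147j S between n5,n2
  Y(L2) = 0.000-0.09689j S between n3,n6
  Y(R3) = 0.02179+0.000j S between n3,n5
  Y(R4) = 0.1222+0.000j S between n3,n5
  Y(L3) = 0.000-2.760j S between n4,n5
  Y(C2) = 0.000+0.002355j S between n5,n1
  Y(R5) = 0.03356+0.000j S between n2,n5
  Y(L4) = 0.000-3.330j S between n5,n4
  Y(R6) = 0.0001618+0.000j S between n3,n2
  Y(R7) = 0.002653+0.000j S between n2,n6
  Y(R8) = 0.02119+0.000j S between n0,n3
  Y(R9) = 0.003067+0.000j S between n6,n4
  Y(R10) = 0.0008475+0.000j S between n0,n1
  I1: injects 0.0387 A into n3 (from n5)
  Y(C3) = 0.000+0.03285j S between n5,n1
  V1: constraint V(n6)−V(n2) = 7.75
Assemble and solve the 7×7 MNA system:
  V(n1)=-2.214+2.653j  V(n2)=-3.162+2.626j  V(n3)=0.08855-0.1061j  V(n4)=-1.996+2.883j  V(n5)=-2.001+2.902j  V(n6)=4.588+2.626j
  i(V1)=-0.3122+0.4368j

6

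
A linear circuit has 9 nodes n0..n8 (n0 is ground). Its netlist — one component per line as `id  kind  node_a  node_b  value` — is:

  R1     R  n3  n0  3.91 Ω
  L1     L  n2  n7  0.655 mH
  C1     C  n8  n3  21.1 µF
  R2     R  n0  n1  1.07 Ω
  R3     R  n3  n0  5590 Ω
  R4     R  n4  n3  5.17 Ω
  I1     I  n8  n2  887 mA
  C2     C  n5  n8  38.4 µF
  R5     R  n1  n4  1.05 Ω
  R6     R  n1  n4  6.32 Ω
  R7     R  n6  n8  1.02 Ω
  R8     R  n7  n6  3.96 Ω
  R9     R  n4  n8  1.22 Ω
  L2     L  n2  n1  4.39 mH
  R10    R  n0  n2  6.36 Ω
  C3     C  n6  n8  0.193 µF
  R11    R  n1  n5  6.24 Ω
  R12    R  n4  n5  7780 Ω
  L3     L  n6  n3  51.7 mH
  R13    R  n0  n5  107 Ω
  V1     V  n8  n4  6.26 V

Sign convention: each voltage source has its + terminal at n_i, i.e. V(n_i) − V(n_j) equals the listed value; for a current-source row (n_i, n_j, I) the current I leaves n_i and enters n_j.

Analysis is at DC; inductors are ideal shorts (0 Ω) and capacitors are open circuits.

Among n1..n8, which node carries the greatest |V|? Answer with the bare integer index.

8

MNA unknowns: 8 node voltages V₁..V_8 plus 4 source currents (L1, L2, L3, V1)
R1: Y=0.2558 on G[3,0]
L1: row V2−V7=0, i_L1 at 2,7
C1: Y=0.000 on G[8,3]
R2: Y=0.9346 on G[0,1]
R3: Y=0.0001789 on G[3,0]
R4: Y=0.1934 on G[4,3]
I1: z[8]−=0.887, z[2]+=0.887
C2: Y=0.000 on G[5,8]
R5: Y=0.9524 on G[1,4]
R6: Y=0.1582 on G[1,4]
R7: Y=0.9804 on G[6,8]
R8: Y=0.2525 on G[7,6]
R9: Y=0.8197 on G[4,8]
L2: row V2−V1=0, i_L2 at 2,1
R10: Y=0.1572 on G[0,2]
C3: Y=0.000 on G[6,8]
R11: Y=0.1603 on G[1,5]
R12: Y=0.0001285 on G[4,5]
L3: row V6−V3=0, i_L3 at 6,3
R13: Y=0.009346 on G[0,5]
V1: row V8−V4=6.26, i_V1 at 8,4
solve → V1=-0.4627, V2=-0.4627, V3=1.990, V4=-2.277, V5=-0.4386, V6=1.990, V7=-0.4627, V8=3.983
aux → i_L1=-0.6193, i_L2=1.579, i_L3=1.335, i_V1=-7.972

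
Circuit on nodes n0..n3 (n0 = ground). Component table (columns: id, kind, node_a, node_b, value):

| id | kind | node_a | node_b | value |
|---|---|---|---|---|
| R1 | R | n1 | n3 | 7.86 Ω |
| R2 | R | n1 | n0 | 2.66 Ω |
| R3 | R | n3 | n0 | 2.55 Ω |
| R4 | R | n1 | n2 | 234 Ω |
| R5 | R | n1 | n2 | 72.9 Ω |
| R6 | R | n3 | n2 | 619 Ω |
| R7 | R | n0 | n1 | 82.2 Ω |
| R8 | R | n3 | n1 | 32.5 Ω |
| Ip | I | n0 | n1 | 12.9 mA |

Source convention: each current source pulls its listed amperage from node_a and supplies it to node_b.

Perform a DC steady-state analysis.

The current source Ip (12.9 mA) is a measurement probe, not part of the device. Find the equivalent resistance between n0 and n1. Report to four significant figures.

R_eq = 1.994 Ω

Element admittances at DC:
  Y(R1) = 0.1272 S between n1,n3
  Y(R2) = 0.3759 S between n1,n0
  Y(R3) = 0.3922 S between n3,n0
  Y(R4) = 0.004274 S between n1,n2
  Y(R5) = 0.01372 S between n1,n2
  Y(R6) = 0.001616 S between n3,n2
  Y(R7) = 0.01217 S between n0,n1
  Y(R8) = 0.03077 S between n3,n1
  Ip: injects 0.0129 A into n1 (from n0)
Assemble and solve the 3×3 MNA system:
  V(n1)=0.02572  V(n2)=0.02422  V(n3)=0.007437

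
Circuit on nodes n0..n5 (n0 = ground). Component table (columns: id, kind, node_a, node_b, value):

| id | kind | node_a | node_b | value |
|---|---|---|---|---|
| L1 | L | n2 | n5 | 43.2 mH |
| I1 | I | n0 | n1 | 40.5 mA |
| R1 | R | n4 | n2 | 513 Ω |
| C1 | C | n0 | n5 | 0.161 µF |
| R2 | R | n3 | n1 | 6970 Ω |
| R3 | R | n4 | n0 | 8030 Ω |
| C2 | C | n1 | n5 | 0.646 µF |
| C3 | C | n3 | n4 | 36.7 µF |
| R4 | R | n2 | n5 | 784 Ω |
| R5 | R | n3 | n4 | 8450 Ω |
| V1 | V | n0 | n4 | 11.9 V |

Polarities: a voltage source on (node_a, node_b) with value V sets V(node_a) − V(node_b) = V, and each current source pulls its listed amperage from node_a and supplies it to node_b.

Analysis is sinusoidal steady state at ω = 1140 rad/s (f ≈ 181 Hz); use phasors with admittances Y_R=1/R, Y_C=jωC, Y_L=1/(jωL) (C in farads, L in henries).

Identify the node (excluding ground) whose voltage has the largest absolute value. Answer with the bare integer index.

1

Element admittances at ω=1140 rad/s:
  Y(L1) = 0.000-0.02031j S between n2,n5
  I1: injects 0.0405 A into n1 (from n0)
  Y(R1) = 0.001949+0.000j S between n4,n2
  Y(C1) = 0.000+0.0001835j S between n0,n5
  Y(R2) = 0.0001435+0.000j S between n3,n1
  Y(R3) = 0.0001245+0.000j S between n4,n0
  Y(C2) = 0.000+0.0007364j S between n1,n5
  Y(C3) = 0.000+0.04184j S between n3,n4
  Y(R4) = 0.001276+0.000j S between n2,n5
  Y(R5) = 0.0001183+0.000j S between n3,n4
  V1: constraint V(n0)−V(n4) = 11.9
Assemble and solve the 6×6 MNA system:
  V(n1)=15.87-45.07j  V(n2)=7.244+2.641j  V(n3)=-12.05-0.09618j  V(n4)=-11.90+0.000j  V(n5)=7.106+4.487j
  i(V1)=-0.04281+0.001304j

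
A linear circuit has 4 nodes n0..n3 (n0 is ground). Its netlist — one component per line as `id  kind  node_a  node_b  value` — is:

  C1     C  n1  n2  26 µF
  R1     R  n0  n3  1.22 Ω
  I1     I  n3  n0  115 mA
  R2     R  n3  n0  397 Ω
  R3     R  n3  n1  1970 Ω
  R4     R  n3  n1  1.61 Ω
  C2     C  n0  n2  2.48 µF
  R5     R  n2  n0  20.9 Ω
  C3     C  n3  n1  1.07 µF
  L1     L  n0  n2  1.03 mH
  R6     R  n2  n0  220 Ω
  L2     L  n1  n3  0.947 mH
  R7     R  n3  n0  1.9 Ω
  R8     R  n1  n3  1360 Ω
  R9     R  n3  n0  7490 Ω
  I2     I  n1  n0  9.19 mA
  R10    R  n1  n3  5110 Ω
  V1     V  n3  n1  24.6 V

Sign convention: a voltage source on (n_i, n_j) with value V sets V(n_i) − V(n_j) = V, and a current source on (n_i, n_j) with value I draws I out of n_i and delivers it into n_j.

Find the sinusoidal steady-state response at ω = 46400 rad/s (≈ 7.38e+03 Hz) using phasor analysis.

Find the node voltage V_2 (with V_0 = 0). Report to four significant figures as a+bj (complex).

Element admittances at ω=46400 rad/s:
  Y(C1) = 0.000+1.206j S between n1,n2
  Y(R1) = 0.8197+0.000j S between n0,n3
  I1: injects 0.115 A into n0 (from n3)
  Y(R2) = 0.002519+0.000j S between n3,n0
  Y(R3) = 0.0005076+0.000j S between n3,n1
  Y(R4) = 0.6211+0.000j S between n3,n1
  Y(C2) = 0.000+0.1151j S between n0,n2
  Y(R5) = 0.04785+0.000j S between n2,n0
  Y(C3) = 0.000+0.04965j S between n3,n1
  Y(L1) = 0.000-0.02092j S between n0,n2
  Y(R6) = 0.004545+0.000j S between n2,n0
  Y(L2) = 0.000-0.02276j S between n1,n3
  Y(R7) = 0.5263+0.000j S between n3,n0
  Y(R8) = 0.0007353+0.000j S between n1,n3
  Y(R9) = 0.0001335+0.000j S between n3,n0
  I2: injects 0.00919 A into n0 (from n1)
  Y(R10) = 0.0001957+0.000j S between n1,n3
  V1: constraint V(n3)−V(n1) = 24.6
Assemble and solve the 4×4 MNA system:
  V(n1)=-23.80+1.522j  V(n2)=-22.10+0.5219j  V(n3)=0.8027+1.522j
  i(V1)=-16.51-2.714j

-22.10+0.5219j V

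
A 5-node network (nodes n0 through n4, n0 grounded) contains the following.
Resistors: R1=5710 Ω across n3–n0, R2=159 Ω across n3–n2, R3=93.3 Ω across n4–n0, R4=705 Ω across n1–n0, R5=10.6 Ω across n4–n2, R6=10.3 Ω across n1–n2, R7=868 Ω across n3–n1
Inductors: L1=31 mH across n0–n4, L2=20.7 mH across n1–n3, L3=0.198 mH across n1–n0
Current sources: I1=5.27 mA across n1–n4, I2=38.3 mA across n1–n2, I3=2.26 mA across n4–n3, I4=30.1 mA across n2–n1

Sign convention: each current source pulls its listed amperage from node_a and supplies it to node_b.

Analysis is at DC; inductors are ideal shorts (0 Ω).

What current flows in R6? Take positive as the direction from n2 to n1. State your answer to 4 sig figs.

0.004027 A

Element admittances at DC:
  Y(R1) = 0.0001751 S between n3,n0
  L1: short n0↔n4 (DC inductor)
  Y(R2) = 0.006289 S between n3,n2
  Y(R3) = 0.01072 S between n4,n0
  Y(R4) = 0.001418 S between n1,n0
  I1: injects 0.00527 A into n4 (from n1)
  Y(R5) = 0.09434 S between n4,n2
  L2: short n1↔n3 (DC inductor)
  L3: short n1↔n0 (DC inductor)
  I2: injects 0.0383 A into n2 (from n1)
  I3: injects 0.00226 A into n3 (from n4)
  Y(R6) = 0.09709 S between n1,n2
  Y(R7) = 0.001152 S between n3,n1
  I4: injects 0.0301 A into n1 (from n2)
Assemble and solve the 7×7 MNA system:
  V(n1)=0.000  V(n2)=0.04147  V(n3)=0.000  V(n4)=0.000
  i(L1)=-0.006923  i(L2)=-0.002521  i(L3)=-0.006923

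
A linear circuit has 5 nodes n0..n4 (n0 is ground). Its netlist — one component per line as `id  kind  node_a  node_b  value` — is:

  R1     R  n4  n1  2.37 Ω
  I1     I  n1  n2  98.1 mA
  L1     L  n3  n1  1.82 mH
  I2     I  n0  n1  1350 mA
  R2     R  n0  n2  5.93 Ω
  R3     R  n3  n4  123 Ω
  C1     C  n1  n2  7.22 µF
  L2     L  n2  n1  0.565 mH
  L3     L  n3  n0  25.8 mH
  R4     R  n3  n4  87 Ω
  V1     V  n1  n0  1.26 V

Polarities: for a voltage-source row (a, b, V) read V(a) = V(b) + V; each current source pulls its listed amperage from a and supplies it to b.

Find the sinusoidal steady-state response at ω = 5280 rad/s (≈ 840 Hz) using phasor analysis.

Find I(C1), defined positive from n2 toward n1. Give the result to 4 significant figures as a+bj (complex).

0.01110-0.006301j A

Apply KCL at each of the 4 non-ground nodes and solve the resulting linear system.
Node n1: branches {R1, I1, L1, I2, C1, L2, V1} → V_1 = 1.260+0.000j
Node n2: branches {I1, R2, C1, L2} → V_2 = 1.095-0.2912j
Node n3: branches {L1, R3, L3, R4} → V_3 = 1.179+0.01359j
Node n4: branches {R1, R3, R4} → V_4 = 1.256+0.0006040j
Source currents: i(V1)=1.165+0.05776j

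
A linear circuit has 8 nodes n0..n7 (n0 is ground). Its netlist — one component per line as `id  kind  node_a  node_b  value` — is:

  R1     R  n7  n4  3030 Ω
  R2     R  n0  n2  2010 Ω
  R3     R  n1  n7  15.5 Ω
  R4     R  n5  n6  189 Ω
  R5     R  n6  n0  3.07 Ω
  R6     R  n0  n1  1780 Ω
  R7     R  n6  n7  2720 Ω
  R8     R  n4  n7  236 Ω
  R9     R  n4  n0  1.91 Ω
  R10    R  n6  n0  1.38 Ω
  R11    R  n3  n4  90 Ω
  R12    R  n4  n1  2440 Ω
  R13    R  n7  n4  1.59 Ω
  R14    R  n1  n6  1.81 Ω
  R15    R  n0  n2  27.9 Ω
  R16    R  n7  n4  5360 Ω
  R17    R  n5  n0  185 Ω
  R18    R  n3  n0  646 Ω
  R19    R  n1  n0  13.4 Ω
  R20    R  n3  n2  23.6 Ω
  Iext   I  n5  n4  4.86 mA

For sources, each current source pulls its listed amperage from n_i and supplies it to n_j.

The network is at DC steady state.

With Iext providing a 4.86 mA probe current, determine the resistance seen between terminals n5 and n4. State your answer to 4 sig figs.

R_eq = 95.35 Ω

MNA unknowns: 7 node voltages V₁..V_7
R1: Y=0.0003300 on G[7,4]
R2: Y=0.0004975 on G[0,2]
R3: Y=0.06452 on G[1,7]
R4: Y=0.005291 on G[5,6]
R5: Y=0.3257 on G[6,0]
R6: Y=0.0005618 on G[0,1]
R7: Y=0.0003676 on G[6,7]
R8: Y=0.004237 on G[4,7]
R9: Y=0.5236 on G[4,0]
R10: Y=0.7246 on G[6,0]
R11: Y=0.01111 on G[3,4]
R12: Y=0.0004098 on G[4,1]
R13: Y=0.6289 on G[7,4]
R14: Y=0.5525 on G[1,6]
R15: Y=0.03584 on G[0,2]
R16: Y=0.0001866 on G[7,4]
R17: Y=0.005405 on G[5,0]
R18: Y=0.001548 on G[3,0]
R19: Y=0.07463 on G[1,0]
R20: Y=0.04237 on G[3,2]
Iext: z[5]−=0.00486, z[4]+=0.00486
solve → V1=-0.0006947, V2=0.001516, V3=0.002816, V4=0.008165, V5=-0.4552, V6=-0.001734, V7=0.007342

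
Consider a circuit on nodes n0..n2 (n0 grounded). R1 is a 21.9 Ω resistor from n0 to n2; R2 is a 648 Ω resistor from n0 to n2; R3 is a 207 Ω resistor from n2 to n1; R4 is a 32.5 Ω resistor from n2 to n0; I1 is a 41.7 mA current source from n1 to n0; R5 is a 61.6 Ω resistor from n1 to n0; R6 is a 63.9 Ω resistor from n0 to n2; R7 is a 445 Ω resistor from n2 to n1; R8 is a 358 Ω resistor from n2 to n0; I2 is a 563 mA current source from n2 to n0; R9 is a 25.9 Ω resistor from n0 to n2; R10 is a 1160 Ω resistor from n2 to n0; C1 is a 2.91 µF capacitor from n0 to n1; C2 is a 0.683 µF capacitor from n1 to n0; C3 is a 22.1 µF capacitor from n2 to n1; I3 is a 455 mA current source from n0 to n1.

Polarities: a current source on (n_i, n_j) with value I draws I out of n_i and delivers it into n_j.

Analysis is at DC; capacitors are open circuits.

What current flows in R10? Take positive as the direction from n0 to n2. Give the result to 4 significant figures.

Element admittances at DC:
  Y(R1) = 0.04566 S between n0,n2
  Y(R2) = 0.001543 S between n0,n2
  Y(R3) = 0.004831 S between n2,n1
  Y(R4) = 0.03077 S between n2,n0
  I1: injects 0.0417 A into n0 (from n1)
  Y(R5) = 0.01623 S between n1,n0
  Y(R6) = 0.01565 S between n0,n2
  Y(R7) = 0.002247 S between n2,n1
  Y(R8) = 0.002793 S between n2,n0
  I2: injects 0.563 A into n0 (from n2)
  Y(R9) = 0.03861 S between n0,n2
  Y(R10) = 0.0008621 S between n2,n0
  Y(C1) = 0.000 S between n0,n1
  Y(C2) = 0.000 S between n1,n0
  Y(C3) = 0.000 S between n2,n1
  I3: injects 0.455 A into n1 (from n0)
Assemble and solve the 2×2 MNA system:
  V(n1)=16.79  V(n2)=-3.107

0.002678 A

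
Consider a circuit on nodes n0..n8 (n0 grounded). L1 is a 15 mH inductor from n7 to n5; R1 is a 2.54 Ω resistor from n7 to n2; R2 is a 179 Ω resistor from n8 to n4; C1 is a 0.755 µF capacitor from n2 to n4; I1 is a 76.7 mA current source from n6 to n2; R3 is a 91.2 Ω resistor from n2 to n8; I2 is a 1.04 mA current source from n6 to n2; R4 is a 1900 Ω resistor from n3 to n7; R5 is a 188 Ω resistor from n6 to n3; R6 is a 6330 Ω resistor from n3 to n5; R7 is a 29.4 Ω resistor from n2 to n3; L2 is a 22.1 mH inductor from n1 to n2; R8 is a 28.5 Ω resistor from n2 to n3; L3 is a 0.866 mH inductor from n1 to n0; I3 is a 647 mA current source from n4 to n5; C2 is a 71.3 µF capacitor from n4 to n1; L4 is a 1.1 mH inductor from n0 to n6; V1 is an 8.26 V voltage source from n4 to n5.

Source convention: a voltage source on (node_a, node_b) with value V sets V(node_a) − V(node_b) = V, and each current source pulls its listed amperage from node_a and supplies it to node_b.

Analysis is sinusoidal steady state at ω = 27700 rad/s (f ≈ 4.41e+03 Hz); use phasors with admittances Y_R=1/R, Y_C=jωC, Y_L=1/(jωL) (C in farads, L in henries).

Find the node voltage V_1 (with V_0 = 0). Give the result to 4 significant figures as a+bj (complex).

0.01985+1.633j V

Apply KCL at each of the 8 non-ground nodes and solve the resulting linear system.
Node n1: branches {L2, L3, C2} → V_1 = 0.01985+1.633j
Node n2: branches {R1, C1, I1, R3, I2, R7, L2, R8} → V_2 = 1.956-1.915j
Node n3: branches {R4, R5, R6, R7, R8} → V_3 = 1.794-1.918j
Node n4: branches {R2, C1, I3, C2, V1} → V_4 = 0.02104+1.595j
Node n5: branches {L1, R6, I3, V1} → V_5 = -8.239+1.595j
Node n6: branches {I1, I2, R5, L4} → V_6 = -0.02522-2.074j
Node n7: branches {L1, R1, R4} → V_7 = 1.977-1.852j
Node n8: branches {R2, R3} → V_8 = 1.303-0.7300j
Source currents: i(V1)=-0.6403+0.02514j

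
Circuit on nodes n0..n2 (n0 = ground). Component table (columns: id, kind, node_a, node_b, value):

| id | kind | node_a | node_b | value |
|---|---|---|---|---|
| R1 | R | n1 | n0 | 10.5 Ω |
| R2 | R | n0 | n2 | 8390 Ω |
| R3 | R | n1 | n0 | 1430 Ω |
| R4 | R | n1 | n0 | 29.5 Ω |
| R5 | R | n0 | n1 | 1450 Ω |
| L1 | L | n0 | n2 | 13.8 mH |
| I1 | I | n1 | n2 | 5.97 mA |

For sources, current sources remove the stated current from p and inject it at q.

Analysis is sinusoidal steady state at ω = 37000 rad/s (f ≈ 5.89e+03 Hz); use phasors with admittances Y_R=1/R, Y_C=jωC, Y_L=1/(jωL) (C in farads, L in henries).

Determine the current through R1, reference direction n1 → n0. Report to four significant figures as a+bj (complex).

-0.004356+0.000j A

MNA unknowns: 2 node voltages V₁..V_2
R1: Y=0.09524+0.000j on G[1,0]
R2: Y=0.0001192+0.000j on G[0,2]
R3: Y=0.0006993+0.000j on G[1,0]
R4: Y=0.03390+0.000j on G[1,0]
R5: Y=0.0006897+0.000j on G[0,1]
L1: Y=0.000-0.001958j on G[0,2]
I1: z[1]−=0.00597, z[2]+=0.00597
solve → V1=-0.04574+0.000j, V2=0.1848+3.037j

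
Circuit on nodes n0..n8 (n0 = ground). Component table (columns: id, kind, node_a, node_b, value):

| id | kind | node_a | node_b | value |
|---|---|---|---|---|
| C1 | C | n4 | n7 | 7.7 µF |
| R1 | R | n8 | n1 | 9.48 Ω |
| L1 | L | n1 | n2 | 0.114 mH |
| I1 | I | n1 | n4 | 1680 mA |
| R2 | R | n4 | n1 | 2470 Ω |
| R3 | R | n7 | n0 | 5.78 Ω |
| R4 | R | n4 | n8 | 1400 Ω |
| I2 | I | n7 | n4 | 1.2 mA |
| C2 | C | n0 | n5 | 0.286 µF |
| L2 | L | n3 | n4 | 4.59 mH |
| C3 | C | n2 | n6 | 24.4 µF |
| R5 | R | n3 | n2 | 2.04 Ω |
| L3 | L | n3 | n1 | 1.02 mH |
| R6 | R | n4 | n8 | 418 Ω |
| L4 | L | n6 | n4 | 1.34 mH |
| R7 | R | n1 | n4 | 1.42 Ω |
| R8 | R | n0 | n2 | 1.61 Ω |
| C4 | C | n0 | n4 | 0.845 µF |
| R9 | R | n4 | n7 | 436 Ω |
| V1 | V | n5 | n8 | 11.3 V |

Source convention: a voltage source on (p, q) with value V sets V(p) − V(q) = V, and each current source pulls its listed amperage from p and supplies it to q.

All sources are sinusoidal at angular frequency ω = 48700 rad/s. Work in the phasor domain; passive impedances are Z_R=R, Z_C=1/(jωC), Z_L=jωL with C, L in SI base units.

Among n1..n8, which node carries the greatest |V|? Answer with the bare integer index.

Element admittances at ω=48700 rad/s:
  Y(C1) = 0.000+0.3750j S between n4,n7
  Y(R1) = 0.1055+0.000j S between n8,n1
  Y(L1) = 0.000-0.1801j S between n1,n2
  I1: injects 1.68 A into n4 (from n1)
  Y(R2) = 0.0004049+0.000j S between n4,n1
  Y(R3) = 0.1730+0.000j S between n7,n0
  Y(R4) = 0.0007143+0.000j S between n4,n8
  I2: injects 0.0012 A into n4 (from n7)
  Y(C2) = 0.000+0.01393j S between n0,n5
  Y(L2) = 0.000-0.004474j S between n3,n4
  Y(C3) = 0.000+1.188j S between n2,n6
  Y(R5) = 0.4902+0.000j S between n3,n2
  Y(L3) = 0.000-0.02013j S between n3,n1
  Y(R6) = 0.002392+0.000j S between n4,n8
  Y(L4) = 0.000-0.01532j S between n6,n4
  Y(R7) = 0.7042+0.000j S between n1,n4
  Y(R8) = 0.6211+0.000j S between n0,n2
  Y(C4) = 0.000+0.04115j S between n0,n4
  Y(R9) = 0.002294+0.000j S between n4,n7
  V1: constraint V(n5)−V(n8) = 11.3
Assemble and solve the 9×9 MNA system:
  V(n1)=-0.6767-1.899j  V(n2)=-0.6466-0.05454j  V(n3)=-0.7363-0.07500j  V(n4)=1.237-1.697j  V(n5)=10.27-3.210j  V(n6)=-0.6713-0.03308j  V(n7)=1.660-0.9251j  V(n8)=-1.034-3.210j
  i(V1)=-0.04471-0.1430j

5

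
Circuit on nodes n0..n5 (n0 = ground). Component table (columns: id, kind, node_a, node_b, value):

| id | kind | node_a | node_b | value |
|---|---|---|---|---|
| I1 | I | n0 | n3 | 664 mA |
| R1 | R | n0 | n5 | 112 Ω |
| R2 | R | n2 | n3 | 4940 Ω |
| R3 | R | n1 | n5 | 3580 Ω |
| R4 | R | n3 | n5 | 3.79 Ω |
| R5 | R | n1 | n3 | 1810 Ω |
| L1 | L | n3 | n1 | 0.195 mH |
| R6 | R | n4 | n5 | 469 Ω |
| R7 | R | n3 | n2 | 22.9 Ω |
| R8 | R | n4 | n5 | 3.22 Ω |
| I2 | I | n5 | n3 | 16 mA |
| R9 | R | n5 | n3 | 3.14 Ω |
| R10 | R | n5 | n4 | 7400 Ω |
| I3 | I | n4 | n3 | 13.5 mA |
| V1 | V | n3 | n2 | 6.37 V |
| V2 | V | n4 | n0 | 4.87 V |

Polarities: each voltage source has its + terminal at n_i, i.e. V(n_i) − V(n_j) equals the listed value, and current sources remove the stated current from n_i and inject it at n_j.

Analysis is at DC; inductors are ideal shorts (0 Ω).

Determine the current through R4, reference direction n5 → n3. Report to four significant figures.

Element admittances at DC:
  I1: injects 0.664 A into n3 (from n0)
  Y(R1) = 0.008929 S between n0,n5
  Y(R2) = 0.0002024 S between n2,n3
  Y(R3) = 0.0002793 S between n1,n5
  Y(R4) = 0.2639 S between n3,n5
  Y(R5) = 0.0005525 S between n1,n3
  L1: short n3↔n1 (DC inductor)
  Y(R6) = 0.002132 S between n4,n5
  Y(R7) = 0.04367 S between n3,n2
  Y(R8) = 0.3106 S between n4,n5
  I2: injects 0.016 A into n3 (from n5)
  Y(R9) = 0.3185 S between n5,n3
  Y(R10) = 0.0001351 S between n5,n4
  I3: injects 0.0135 A into n3 (from n4)
  V1: constraint V(n3)−V(n2) = 6.37
  V2: constraint V(n4)−V(n0) = 4.87
Assemble and solve the 8×8 MNA system:
  V(n1)=8.031  V(n2)=1.661  V(n3)=8.031  V(n4)=4.870  V(n5)=6.840
  i(L1)=0.0003325  i(V1)=-0.2795  i(V2)=0.6029

-0.3141 A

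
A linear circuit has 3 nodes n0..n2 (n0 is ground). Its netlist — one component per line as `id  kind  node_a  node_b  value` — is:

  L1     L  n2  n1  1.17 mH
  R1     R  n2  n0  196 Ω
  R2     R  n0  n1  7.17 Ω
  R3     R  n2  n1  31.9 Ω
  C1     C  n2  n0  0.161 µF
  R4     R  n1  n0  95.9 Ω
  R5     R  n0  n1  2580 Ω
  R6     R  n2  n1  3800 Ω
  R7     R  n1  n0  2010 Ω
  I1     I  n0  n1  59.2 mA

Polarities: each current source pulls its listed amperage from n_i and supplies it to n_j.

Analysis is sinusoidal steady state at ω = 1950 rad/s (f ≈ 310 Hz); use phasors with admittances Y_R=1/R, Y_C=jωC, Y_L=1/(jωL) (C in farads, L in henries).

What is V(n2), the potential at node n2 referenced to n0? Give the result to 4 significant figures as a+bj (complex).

0.3797-0.005035j V

Element admittances at ω=1950 rad/s:
  Y(L1) = 0.000-0.4383j S between n2,n1
  Y(R1) = 0.005102+0.000j S between n2,n0
  Y(R2) = 0.1395+0.000j S between n0,n1
  Y(R3) = 0.03135+0.000j S between n2,n1
  Y(C1) = 0.000+0.0003140j S between n2,n0
  Y(R4) = 0.01043+0.000j S between n1,n0
  Y(R5) = 0.0003876+0.000j S between n0,n1
  Y(R6) = 0.0002632+0.000j S between n2,n1
  Y(R7) = 0.0004975+0.000j S between n1,n0
  I1: injects 0.0592 A into n1 (from n0)
Assemble and solve the 2×2 MNA system:
  V(n1)=0.3798-0.0006201j  V(n2)=0.3797-0.005035j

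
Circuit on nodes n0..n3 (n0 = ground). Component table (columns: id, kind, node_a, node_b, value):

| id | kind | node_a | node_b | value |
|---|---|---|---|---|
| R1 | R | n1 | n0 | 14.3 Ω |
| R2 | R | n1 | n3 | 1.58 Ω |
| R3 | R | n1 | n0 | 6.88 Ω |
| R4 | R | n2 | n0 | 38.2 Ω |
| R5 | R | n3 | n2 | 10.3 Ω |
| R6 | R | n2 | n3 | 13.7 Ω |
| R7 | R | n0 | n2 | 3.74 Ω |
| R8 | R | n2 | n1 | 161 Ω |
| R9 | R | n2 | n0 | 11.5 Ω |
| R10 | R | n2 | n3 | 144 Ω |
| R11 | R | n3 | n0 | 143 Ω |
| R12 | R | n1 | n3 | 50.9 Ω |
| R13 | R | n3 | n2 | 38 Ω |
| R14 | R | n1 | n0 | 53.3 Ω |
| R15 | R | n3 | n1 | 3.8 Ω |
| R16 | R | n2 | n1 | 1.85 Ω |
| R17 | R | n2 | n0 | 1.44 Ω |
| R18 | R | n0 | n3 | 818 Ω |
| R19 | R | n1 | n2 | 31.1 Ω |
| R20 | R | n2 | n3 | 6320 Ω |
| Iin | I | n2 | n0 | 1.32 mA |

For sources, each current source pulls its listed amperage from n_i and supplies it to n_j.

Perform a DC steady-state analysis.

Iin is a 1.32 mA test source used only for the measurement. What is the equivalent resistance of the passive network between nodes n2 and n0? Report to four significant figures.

Apply KCL at each of the 3 non-ground nodes and solve the resulting linear system.
Node n1: branches {R1, R2, R3, R8, R12, R14, R15, R16, R19} → V_1 = -0.0007926
Node n2: branches {R4, R5, R6, R7, R8, R9, R10, R13, R16, R17, R19, R20, Iin} → V_2 = -0.001049
Node n3: branches {R2, R5, R6, R10, R11, R12, R13, R15, R18, R20} → V_3 = -0.0008331

R_eq = 0.7947 Ω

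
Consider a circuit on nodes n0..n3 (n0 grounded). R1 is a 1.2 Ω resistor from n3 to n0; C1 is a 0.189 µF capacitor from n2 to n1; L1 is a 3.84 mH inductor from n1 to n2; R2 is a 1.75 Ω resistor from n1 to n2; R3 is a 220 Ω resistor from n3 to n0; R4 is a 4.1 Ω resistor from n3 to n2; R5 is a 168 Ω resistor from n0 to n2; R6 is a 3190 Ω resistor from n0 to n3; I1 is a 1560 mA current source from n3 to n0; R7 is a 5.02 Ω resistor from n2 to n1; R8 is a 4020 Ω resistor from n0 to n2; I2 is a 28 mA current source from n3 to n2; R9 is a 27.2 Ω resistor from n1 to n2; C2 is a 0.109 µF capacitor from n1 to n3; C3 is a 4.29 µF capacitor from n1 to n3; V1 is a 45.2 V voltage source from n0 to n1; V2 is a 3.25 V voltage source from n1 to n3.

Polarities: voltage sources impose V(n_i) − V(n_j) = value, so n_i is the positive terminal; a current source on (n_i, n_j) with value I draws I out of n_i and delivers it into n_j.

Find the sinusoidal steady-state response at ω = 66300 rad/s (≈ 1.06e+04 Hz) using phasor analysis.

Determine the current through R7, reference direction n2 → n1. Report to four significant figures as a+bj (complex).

-0.09124+0.0007422j A

Apply KCL at each of the 3 non-ground nodes and solve the resulting linear system.
Node n1: branches {C1, L1, R2, R7, R9, C2, C3, V1, V2} → V_1 = -45.20+0.000j
Node n2: branches {C1, L1, R2, R4, R5, R7, R8, I2, R9} → V_2 = -45.66+0.003726j
Node n3: branches {R1, R3, R4, R6, I1, I2, C2, C3, V2} → V_3 = -48.45+0.000j
Source currents: i(V1)=-39.33+2.311e-05j, i(V2)=-39.70-0.9488j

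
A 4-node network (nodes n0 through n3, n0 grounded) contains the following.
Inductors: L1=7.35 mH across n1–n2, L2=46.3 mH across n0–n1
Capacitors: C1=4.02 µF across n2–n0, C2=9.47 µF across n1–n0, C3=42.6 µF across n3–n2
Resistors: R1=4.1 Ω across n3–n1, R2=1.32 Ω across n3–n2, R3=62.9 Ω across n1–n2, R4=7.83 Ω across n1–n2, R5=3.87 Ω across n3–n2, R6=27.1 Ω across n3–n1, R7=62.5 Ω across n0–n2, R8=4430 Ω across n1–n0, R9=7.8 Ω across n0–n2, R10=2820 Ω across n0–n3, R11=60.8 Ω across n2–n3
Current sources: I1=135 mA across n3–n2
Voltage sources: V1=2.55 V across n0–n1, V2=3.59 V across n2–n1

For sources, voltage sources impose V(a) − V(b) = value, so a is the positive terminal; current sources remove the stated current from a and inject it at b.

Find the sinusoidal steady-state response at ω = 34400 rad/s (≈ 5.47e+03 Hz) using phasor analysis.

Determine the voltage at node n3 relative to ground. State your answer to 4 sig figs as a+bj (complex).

0.6522+0.4327j V

Apply KCL at each of the 3 non-ground nodes and solve the resulting linear system.
Node n1: branches {L1, C2, R1, R3, R4, R6, R8, L2, V1, V2} → V_1 = -2.550+0.000j
Node n2: branches {L1, C1, R2, R3, R4, R5, I1, R7, R9, C3, R11, V2} → V_2 = 1.040+0.000j
Node n3: branches {R1, R2, R5, I1, R6, R10, C3, R11} → V_3 = 0.6522+0.4327j
Source currents: i(V1)=0.1496-0.6851j, i(V2)=-1.565-0.2513j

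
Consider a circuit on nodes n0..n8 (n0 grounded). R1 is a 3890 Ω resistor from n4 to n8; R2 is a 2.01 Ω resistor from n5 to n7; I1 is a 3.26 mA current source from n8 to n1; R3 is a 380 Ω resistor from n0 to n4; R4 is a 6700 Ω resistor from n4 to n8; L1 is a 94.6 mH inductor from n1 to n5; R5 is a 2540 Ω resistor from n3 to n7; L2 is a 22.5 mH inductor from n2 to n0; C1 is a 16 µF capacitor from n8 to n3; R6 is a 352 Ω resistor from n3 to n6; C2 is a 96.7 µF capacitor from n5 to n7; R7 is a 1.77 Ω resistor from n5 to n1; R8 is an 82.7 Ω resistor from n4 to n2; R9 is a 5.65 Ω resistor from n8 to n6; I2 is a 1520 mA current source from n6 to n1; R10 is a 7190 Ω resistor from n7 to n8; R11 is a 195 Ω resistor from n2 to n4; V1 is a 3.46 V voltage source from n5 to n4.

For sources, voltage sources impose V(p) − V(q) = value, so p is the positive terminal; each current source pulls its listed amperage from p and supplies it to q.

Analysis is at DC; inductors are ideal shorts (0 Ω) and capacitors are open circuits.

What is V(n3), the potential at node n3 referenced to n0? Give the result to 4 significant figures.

MNA unknowns: 8 node voltages V₁..V_8 plus 3 source currents (L1, L2, V1)
R1: Y=0.0002571 on G[4,8]
R2: Y=0.4975 on G[5,7]
I1: z[8]−=0.00326, z[1]+=0.00326
R3: Y=0.002632 on G[0,4]
R4: Y=0.0001493 on G[4,8]
L1: row V1−V5=0, i_L1 at 1,5
R5: Y=0.0003937 on G[3,7]
L2: row V2−V0=0, i_L2 at 2,0
C1: Y=0.000 on G[8,3]
R6: Y=0.002841 on G[3,6]
C2: Y=0.000 on G[5,7]
R7: Y=0.5650 on G[5,1]
R8: Y=0.01209 on G[4,2]
R9: Y=0.1770 on G[8,6]
I2: z[6]−=1.52, z[1]+=1.52
R10: Y=0.0001391 on G[7,8]
R11: Y=0.005128 on G[2,4]
V1: row V5−V4=3.46, i_V1 at 5,4
solve → V1=3.460, V2=0.000, V3=-1503, V4=0.000, V5=3.460, V6=-1711, V7=1.792, V8=-1706
aux → i_L1=1.523, i_L2=0.000, i_V1=0.6933

-1503 V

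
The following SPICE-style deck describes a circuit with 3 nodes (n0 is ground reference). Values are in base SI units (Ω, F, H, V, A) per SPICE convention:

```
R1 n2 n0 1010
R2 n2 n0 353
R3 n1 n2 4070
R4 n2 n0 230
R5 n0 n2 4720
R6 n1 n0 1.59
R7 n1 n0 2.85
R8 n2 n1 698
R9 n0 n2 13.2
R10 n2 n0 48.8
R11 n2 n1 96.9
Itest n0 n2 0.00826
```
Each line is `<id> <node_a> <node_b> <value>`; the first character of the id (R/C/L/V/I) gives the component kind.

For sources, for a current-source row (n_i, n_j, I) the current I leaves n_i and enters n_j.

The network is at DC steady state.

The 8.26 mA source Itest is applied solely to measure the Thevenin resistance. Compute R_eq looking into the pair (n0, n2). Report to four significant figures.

Apply KCL at each of the 2 non-ground nodes and solve the resulting linear system.
Node n1: branches {R3, R6, R7, R8, R11} → V_1 = 0.0008578
Node n2: branches {R1, R2, R3, R4, R5, R8, R9, R10, R11, Itest} → V_2 = 0.07091

R_eq = 8.585 Ω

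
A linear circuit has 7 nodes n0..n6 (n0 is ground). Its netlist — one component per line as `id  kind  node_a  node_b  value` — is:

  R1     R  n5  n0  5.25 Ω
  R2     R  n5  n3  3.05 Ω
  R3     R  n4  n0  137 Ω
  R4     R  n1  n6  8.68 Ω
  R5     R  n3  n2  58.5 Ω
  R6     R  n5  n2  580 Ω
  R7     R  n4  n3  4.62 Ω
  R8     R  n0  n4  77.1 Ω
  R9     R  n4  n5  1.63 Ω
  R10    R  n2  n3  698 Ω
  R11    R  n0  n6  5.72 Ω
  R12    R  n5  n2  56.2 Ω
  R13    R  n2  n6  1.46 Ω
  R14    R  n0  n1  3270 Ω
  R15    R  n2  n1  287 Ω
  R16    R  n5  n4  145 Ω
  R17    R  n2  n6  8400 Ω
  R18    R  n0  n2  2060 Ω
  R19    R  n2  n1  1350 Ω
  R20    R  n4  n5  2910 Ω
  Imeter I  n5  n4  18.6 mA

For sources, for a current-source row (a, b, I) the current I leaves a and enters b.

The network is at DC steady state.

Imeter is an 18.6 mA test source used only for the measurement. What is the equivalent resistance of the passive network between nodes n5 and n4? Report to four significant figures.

R_eq = 1.297 Ω

MNA unknowns: 6 node voltages V₁..V_6
R1: Y=0.1905 on G[5,0]
R2: Y=0.3279 on G[5,3]
R3: Y=0.007299 on G[4,0]
R4: Y=0.1152 on G[1,6]
R5: Y=0.01709 on G[3,2]
R6: Y=0.001724 on G[5,2]
R7: Y=0.2165 on G[4,3]
R8: Y=0.01297 on G[0,4]
R9: Y=0.6135 on G[4,5]
R10: Y=0.001433 on G[2,3]
R11: Y=0.1748 on G[0,6]
R12: Y=0.01779 on G[5,2]
R13: Y=0.6849 on G[2,6]
R14: Y=0.0003058 on G[0,1]
R15: Y=0.003484 on G[2,1]
R16: Y=0.006897 on G[5,4]
R17: Y=0.0001190 on G[2,6]
R18: Y=0.0004854 on G[0,2]
R19: Y=0.0007407 on G[2,1]
R20: Y=0.0003436 on G[4,5]
Imeter: z[5]−=0.0186, z[4]+=0.0186
solve → V1=0.0003369, V2=0.0004199, V3=0.006776, V4=0.02152, V5=-0.002599, V6=0.0003348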